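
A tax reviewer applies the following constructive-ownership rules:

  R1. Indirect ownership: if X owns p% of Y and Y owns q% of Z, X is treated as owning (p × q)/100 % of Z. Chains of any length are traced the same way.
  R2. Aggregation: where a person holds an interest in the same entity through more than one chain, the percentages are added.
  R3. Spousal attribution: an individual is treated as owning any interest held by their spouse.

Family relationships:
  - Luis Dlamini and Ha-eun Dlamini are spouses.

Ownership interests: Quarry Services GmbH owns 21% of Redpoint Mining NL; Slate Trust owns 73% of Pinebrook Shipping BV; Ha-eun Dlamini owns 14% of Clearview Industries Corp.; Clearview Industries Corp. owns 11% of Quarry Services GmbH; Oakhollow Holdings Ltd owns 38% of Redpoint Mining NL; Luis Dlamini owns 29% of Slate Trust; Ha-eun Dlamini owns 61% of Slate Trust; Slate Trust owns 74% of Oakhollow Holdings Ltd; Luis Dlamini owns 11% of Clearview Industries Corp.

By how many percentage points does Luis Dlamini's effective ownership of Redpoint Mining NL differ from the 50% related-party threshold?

24.1145

By spousal attribution (R3), Luis Dlamini is treated as also owning Ha-eun Dlamini's interest in Slate Trust, giving 29% + 61% = 90%.
By spousal attribution (R3), Luis Dlamini is treated as also owning Ha-eun Dlamini's interest in Clearview Industries Corp, giving 11% + 14% = 25%.
Chain via Slate Trust → Oakhollow Holdings Ltd (R1): 90% × 74% × 38% = 25.308% of Redpoint Mining NL.
Chain via Clearview Industries Corp. → Quarry Services GmbH (R1): 25% × 11% × 21% = 0.5775% of Redpoint Mining NL.
Aggregating (R2): 25.308% + 0.5775% = 25.8855%.
25.8855% falls short of the 50% threshold by 24.1145 percentage points.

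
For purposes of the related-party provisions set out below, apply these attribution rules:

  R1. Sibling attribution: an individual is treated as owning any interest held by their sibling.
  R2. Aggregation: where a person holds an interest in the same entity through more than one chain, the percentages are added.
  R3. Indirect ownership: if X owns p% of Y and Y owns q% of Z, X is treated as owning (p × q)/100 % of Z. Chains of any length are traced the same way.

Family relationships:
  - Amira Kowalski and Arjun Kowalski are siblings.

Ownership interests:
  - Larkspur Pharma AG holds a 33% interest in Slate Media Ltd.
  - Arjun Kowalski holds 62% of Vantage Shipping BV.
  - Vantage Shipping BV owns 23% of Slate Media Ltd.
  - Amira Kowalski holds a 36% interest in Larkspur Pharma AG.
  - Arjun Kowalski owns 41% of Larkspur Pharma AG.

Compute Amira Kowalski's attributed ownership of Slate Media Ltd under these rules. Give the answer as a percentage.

39.67%

By sibling attribution (R1), Amira Kowalski is treated as also owning Arjun Kowalski's interest in Larkspur Pharma AG, giving 36% + 41% = 77%.
By sibling attribution (R1), Amira Kowalski is treated as owning Arjun Kowalski's 62% interest in Vantage Shipping BV.
Chain via Larkspur Pharma AG (R3): 77% × 33% = 25.41% of Slate Media Ltd.
Chain via Vantage Shipping BV (R3): 62% × 23% = 14.26% of Slate Media Ltd.
Aggregating (R2): 25.41% + 14.26% = 39.67%.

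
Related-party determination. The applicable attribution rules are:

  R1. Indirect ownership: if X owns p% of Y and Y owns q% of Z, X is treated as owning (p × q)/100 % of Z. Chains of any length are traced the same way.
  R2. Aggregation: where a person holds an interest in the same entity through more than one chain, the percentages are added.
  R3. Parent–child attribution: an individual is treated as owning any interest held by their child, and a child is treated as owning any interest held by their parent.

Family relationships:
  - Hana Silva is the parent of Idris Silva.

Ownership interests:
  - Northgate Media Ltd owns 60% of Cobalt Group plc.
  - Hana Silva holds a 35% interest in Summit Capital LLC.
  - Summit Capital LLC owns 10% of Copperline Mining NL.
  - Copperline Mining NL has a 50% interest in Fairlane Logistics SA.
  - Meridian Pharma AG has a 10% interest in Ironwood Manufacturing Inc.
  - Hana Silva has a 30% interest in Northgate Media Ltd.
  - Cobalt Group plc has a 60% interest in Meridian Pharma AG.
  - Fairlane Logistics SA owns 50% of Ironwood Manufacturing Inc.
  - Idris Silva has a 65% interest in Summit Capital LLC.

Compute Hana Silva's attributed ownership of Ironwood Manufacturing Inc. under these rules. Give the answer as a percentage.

By parent–child attribution (R3), Hana Silva is treated as also owning Idris Silva's interest in Summit Capital LLC, giving 35% + 65% = 100%.
Chain via Summit Capital LLC → Copperline Mining NL → Fairlane Logistics SA (R1): 100% × 10% × 50% × 50% = 2.5% of Ironwood Manufacturing Inc.
Chain via Northgate Media Ltd → Cobalt Group plc → Meridian Pharma AG (R1): 30% × 60% × 60% × 10% = 1.08% of Ironwood Manufacturing Inc.
Aggregating (R2): 2.5% + 1.08% = 3.58%.

3.58%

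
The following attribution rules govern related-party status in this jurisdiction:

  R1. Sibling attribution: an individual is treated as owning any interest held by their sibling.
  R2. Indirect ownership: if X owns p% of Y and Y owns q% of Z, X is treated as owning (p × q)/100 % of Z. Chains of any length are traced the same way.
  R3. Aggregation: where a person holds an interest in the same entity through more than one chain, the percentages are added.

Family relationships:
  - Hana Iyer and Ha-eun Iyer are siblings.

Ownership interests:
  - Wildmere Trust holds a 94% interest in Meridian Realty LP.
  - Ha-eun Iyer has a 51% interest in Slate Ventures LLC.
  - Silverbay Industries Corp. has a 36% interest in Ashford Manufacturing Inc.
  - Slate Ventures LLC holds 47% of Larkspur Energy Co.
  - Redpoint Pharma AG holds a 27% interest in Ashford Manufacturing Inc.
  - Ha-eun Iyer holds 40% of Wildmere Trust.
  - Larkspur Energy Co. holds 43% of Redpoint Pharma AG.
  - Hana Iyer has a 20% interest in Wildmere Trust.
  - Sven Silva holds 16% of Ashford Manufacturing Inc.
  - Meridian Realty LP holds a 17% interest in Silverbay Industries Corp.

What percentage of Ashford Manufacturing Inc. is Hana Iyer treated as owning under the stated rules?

6.234597%

By sibling attribution (R1), Hana Iyer is treated as also owning Ha-eun Iyer's interest in Wildmere Trust, giving 20% + 40% = 60%.
By sibling attribution (R1), Hana Iyer is treated as owning Ha-eun Iyer's 51% interest in Slate Ventures LLC.
Chain via Wildmere Trust → Meridian Realty LP → Silverbay Industries Corp. (R2): 60% × 94% × 17% × 36% = 3.45168% of Ashford Manufacturing Inc.
Chain via Slate Ventures LLC → Larkspur Energy Co. → Redpoint Pharma AG (R2): 51% × 47% × 43% × 27% = 2.782917% of Ashford Manufacturing Inc.
Aggregating (R3): 3.45168% + 2.782917% = 6.234597%.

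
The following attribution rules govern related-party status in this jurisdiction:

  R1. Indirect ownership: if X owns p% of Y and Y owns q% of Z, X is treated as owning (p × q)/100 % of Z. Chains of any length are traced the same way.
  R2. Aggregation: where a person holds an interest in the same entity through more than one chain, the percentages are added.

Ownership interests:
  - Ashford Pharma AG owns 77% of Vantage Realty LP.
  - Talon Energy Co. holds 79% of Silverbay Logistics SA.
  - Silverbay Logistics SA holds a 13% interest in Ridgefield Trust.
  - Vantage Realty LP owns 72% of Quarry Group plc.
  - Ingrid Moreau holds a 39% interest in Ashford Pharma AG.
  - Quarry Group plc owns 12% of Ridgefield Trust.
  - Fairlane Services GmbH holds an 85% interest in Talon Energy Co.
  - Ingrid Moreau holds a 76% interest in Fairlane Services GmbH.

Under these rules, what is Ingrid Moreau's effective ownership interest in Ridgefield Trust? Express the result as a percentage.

Chain via Fairlane Services GmbH → Talon Energy Co. → Silverbay Logistics SA (R1): 76% × 85% × 79% × 13% = 6.63442% of Ridgefield Trust.
Chain via Ashford Pharma AG → Vantage Realty LP → Quarry Group plc (R1): 39% × 77% × 72% × 12% = 2.594592% of Ridgefield Trust.
Aggregating (R2): 6.63442% + 2.594592% = 9.229012%.

9.229012%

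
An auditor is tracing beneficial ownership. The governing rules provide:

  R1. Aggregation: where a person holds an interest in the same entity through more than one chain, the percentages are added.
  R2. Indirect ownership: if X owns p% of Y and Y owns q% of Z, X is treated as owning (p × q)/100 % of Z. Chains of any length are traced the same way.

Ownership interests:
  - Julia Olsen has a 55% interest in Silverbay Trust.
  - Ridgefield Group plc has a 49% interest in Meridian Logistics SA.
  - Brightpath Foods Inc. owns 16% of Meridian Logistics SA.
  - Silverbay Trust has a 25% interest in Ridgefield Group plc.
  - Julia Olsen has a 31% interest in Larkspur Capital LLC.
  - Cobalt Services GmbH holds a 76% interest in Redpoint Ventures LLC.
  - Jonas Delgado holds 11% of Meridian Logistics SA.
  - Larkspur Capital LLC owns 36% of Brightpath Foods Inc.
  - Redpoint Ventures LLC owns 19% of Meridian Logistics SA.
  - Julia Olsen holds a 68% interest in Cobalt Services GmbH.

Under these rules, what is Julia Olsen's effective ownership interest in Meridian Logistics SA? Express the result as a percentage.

18.3423%

Chain via Larkspur Capital LLC → Brightpath Foods Inc. (R2): 31% × 36% × 16% = 1.7856% of Meridian Logistics SA.
Chain via Cobalt Services GmbH → Redpoint Ventures LLC (R2): 68% × 76% × 19% = 9.8192% of Meridian Logistics SA.
Chain via Silverbay Trust → Ridgefield Group plc (R2): 55% × 25% × 49% = 6.7375% of Meridian Logistics SA.
Aggregating (R1): 1.7856% + 9.8192% + 6.7375% = 18.3423%.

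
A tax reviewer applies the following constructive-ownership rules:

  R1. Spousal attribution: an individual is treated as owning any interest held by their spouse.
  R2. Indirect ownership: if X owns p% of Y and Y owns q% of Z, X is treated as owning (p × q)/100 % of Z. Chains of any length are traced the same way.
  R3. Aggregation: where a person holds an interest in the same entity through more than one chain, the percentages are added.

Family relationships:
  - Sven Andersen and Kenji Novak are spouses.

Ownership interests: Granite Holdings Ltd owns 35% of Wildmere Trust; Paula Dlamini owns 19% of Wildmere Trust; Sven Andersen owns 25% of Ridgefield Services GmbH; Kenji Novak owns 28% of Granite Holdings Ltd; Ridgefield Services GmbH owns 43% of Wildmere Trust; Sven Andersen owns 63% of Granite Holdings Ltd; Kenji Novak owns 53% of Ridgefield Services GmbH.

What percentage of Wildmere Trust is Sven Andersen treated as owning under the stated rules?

65.39%

By spousal attribution (R1), Sven Andersen is treated as also owning Kenji Novak's interest in Ridgefield Services GmbH, giving 25% + 53% = 78%.
By spousal attribution (R1), Sven Andersen is treated as also owning Kenji Novak's interest in Granite Holdings Ltd, giving 63% + 28% = 91%.
Chain via Ridgefield Services GmbH (R2): 78% × 43% = 33.54% of Wildmere Trust.
Chain via Granite Holdings Ltd (R2): 91% × 35% = 31.85% of Wildmere Trust.
Aggregating (R3): 33.54% + 31.85% = 65.39%.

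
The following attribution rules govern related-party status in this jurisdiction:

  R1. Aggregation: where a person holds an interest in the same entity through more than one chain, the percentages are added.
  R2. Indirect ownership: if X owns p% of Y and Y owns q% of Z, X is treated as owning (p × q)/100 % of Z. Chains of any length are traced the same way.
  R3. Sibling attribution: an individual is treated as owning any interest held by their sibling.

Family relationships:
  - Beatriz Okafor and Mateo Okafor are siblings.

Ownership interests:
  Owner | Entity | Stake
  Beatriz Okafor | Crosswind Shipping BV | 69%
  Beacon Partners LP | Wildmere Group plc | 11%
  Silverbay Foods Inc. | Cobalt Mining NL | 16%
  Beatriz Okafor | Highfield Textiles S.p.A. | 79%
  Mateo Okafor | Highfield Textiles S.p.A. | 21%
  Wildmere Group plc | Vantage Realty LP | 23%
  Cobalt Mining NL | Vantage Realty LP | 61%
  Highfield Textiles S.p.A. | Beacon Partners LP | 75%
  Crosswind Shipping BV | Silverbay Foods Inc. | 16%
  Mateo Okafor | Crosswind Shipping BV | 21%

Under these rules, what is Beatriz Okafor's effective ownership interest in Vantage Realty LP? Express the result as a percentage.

By sibling attribution (R3), Beatriz Okafor is treated as also owning Mateo Okafor's interest in Highfield Textiles S.p.A, giving 79% + 21% = 100%.
By sibling attribution (R3), Beatriz Okafor is treated as also owning Mateo Okafor's interest in Crosswind Shipping BV, giving 69% + 21% = 90%.
Chain via Highfield Textiles S.p.A. → Beacon Partners LP → Wildmere Group plc (R2): 100% × 75% × 11% × 23% = 1.8975% of Vantage Realty LP.
Chain via Crosswind Shipping BV → Silverbay Foods Inc. → Cobalt Mining NL (R2): 90% × 16% × 16% × 61% = 1.40544% of Vantage Realty LP.
Aggregating (R1): 1.8975% + 1.40544% = 3.30294%.

3.30294%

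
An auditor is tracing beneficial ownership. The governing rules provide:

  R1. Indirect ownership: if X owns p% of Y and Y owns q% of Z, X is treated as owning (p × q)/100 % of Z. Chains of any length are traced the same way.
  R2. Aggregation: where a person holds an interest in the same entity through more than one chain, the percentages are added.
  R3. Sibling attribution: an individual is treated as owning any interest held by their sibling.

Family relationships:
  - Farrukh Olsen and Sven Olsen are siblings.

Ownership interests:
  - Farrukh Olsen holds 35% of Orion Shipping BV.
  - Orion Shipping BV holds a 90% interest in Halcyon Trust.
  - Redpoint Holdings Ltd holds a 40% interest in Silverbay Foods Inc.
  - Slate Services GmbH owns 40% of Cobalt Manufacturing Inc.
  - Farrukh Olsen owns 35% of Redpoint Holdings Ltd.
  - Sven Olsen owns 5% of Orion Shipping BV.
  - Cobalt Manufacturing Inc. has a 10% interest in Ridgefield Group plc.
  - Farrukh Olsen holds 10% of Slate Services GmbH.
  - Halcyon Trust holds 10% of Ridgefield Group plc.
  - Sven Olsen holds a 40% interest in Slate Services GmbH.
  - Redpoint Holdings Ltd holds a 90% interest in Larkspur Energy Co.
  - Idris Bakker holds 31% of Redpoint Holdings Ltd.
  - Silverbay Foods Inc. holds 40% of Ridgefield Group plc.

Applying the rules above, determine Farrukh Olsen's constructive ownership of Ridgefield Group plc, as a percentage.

11.2%

By sibling attribution (R3), Farrukh Olsen is treated as also owning Sven Olsen's interest in Slate Services GmbH, giving 10% + 40% = 50%.
By sibling attribution (R3), Farrukh Olsen is treated as also owning Sven Olsen's interest in Orion Shipping BV, giving 35% + 5% = 40%.
Chain via Slate Services GmbH → Cobalt Manufacturing Inc. (R1): 50% × 40% × 10% = 2% of Ridgefield Group plc.
Chain via Redpoint Holdings Ltd → Silverbay Foods Inc. (R1): 35% × 40% × 40% = 5.6% of Ridgefield Group plc.
Chain via Orion Shipping BV → Halcyon Trust (R1): 40% × 90% × 10% = 3.6% of Ridgefield Group plc.
Aggregating (R2): 2% + 5.6% + 3.6% = 11.2%.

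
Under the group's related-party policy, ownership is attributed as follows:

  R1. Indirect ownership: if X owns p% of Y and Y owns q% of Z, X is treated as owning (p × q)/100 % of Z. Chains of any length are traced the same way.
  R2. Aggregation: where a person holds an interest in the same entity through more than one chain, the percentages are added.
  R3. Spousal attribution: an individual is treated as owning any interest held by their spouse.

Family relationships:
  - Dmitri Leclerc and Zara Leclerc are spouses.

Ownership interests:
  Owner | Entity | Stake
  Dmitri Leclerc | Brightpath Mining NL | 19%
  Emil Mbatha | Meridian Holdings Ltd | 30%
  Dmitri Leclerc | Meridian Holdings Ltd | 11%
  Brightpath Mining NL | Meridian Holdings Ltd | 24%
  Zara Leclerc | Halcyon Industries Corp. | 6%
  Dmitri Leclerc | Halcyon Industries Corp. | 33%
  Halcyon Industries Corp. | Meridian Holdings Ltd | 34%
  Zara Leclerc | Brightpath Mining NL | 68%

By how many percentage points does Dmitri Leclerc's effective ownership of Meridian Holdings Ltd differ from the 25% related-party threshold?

By spousal attribution (R3), Dmitri Leclerc is treated as also owning Zara Leclerc's interest in Brightpath Mining NL, giving 19% + 68% = 87%.
By spousal attribution (R3), Dmitri Leclerc is treated as also owning Zara Leclerc's interest in Halcyon Industries Corp, giving 33% + 6% = 39%.
Chain via Brightpath Mining NL (R1): 87% × 24% = 20.88% of Meridian Holdings Ltd.
Chain via Halcyon Industries Corp. (R1): 39% × 34% = 13.26% of Meridian Holdings Ltd.
Direct interest in Meridian Holdings Ltd: 11%.
Aggregating (R2): 20.88% + 13.26% + 11% = 45.14%.
45.14% exceeds the 25% threshold by 20.14 percentage points.

20.14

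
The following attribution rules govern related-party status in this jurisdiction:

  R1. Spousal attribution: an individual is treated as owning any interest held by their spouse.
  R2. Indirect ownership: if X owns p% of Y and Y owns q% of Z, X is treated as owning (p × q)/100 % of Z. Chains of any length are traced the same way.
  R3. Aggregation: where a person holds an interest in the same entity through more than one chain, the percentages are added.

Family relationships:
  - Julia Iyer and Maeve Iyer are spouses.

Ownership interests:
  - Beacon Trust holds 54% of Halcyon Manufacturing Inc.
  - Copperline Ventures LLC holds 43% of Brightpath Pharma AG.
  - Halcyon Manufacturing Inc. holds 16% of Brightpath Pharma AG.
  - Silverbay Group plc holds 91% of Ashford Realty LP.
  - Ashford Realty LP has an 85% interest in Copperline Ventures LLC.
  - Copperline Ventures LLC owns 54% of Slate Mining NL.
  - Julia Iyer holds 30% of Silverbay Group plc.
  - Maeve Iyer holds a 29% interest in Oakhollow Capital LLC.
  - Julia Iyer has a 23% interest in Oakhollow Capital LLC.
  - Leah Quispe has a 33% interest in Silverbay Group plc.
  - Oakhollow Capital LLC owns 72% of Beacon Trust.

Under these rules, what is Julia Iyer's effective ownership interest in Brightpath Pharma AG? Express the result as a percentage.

13.212966%

By spousal attribution (R1), Julia Iyer is treated as also owning Maeve Iyer's interest in Oakhollow Capital LLC, giving 23% + 29% = 52%.
Chain via Oakhollow Capital LLC → Beacon Trust → Halcyon Manufacturing Inc. (R2): 52% × 72% × 54% × 16% = 3.234816% of Brightpath Pharma AG.
Chain via Silverbay Group plc → Ashford Realty LP → Copperline Ventures LLC (R2): 30% × 91% × 85% × 43% = 9.97815% of Brightpath Pharma AG.
Aggregating (R3): 3.234816% + 9.97815% = 13.212966%.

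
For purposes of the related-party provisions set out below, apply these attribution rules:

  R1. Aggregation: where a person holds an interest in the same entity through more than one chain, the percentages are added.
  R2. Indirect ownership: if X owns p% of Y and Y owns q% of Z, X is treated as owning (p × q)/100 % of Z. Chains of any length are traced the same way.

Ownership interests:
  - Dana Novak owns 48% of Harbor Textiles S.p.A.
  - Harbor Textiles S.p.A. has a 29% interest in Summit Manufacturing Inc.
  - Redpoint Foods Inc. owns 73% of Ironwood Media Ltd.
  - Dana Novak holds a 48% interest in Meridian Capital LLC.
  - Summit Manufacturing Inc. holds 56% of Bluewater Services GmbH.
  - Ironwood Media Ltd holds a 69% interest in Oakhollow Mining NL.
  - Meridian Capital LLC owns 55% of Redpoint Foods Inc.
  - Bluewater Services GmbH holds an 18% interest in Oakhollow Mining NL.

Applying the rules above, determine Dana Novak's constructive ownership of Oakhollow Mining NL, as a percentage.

Chain via Harbor Textiles S.p.A. → Summit Manufacturing Inc. → Bluewater Services GmbH (R2): 48% × 29% × 56% × 18% = 1.403136% of Oakhollow Mining NL.
Chain via Meridian Capital LLC → Redpoint Foods Inc. → Ironwood Media Ltd (R2): 48% × 55% × 73% × 69% = 13.29768% of Oakhollow Mining NL.
Aggregating (R1): 1.403136% + 13.29768% = 14.700816%.

14.700816%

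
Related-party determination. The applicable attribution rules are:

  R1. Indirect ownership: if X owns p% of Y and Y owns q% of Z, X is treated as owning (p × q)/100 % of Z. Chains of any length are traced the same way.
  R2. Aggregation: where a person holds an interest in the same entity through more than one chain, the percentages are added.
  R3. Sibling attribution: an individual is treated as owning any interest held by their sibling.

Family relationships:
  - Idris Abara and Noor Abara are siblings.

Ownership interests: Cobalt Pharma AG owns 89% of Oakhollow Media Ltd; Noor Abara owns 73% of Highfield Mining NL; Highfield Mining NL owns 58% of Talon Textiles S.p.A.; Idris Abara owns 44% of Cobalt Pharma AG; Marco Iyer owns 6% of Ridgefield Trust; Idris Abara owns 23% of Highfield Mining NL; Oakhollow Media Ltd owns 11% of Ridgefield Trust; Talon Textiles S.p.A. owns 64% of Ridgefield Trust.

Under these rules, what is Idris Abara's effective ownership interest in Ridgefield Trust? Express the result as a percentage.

By sibling attribution (R3), Idris Abara is treated as also owning Noor Abara's interest in Highfield Mining NL, giving 23% + 73% = 96%.
Chain via Cobalt Pharma AG → Oakhollow Media Ltd (R1): 44% × 89% × 11% = 4.3076% of Ridgefield Trust.
Chain via Highfield Mining NL → Talon Textiles S.p.A. (R1): 96% × 58% × 64% = 35.6352% of Ridgefield Trust.
Aggregating (R2): 4.3076% + 35.6352% = 39.9428%.

39.9428%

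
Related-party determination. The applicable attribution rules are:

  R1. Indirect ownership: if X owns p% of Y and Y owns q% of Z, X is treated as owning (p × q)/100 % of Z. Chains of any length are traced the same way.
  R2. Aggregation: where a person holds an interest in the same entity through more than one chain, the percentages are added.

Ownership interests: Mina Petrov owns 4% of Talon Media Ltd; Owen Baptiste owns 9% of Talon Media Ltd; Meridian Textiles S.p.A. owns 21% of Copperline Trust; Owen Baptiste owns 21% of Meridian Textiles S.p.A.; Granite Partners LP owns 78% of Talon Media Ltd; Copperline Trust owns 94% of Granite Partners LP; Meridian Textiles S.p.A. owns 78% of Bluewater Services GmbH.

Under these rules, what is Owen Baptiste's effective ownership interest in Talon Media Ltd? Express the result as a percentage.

12.233412%

Chain via Meridian Textiles S.p.A. → Copperline Trust → Granite Partners LP (R1): 21% × 21% × 94% × 78% = 3.233412% of Talon Media Ltd.
Direct interest in Talon Media Ltd: 9%.
Aggregating (R2): 3.233412% + 9% = 12.233412%.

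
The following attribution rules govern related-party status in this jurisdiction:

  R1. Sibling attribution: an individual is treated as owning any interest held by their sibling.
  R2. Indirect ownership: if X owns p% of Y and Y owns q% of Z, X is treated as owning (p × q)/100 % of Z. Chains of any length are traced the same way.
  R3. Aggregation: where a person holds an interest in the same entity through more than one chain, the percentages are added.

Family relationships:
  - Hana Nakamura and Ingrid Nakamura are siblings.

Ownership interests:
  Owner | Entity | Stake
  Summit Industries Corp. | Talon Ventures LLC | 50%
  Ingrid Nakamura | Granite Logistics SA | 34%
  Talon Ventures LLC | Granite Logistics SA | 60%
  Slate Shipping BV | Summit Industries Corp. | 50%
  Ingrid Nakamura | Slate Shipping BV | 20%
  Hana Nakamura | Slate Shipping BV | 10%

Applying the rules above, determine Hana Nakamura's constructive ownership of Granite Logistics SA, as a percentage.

By sibling attribution (R1), Hana Nakamura is treated as also owning Ingrid Nakamura's interest in Slate Shipping BV, giving 10% + 20% = 30%.
By sibling attribution (R1), Hana Nakamura is treated as owning Ingrid Nakamura's 34% interest in Granite Logistics SA.
Chain via Slate Shipping BV → Summit Industries Corp. → Talon Ventures LLC (R2): 30% × 50% × 50% × 60% = 4.5% of Granite Logistics SA.
Direct interest in Granite Logistics SA: 34%.
Aggregating (R3): 4.5% + 34% = 38.5%.

38.5%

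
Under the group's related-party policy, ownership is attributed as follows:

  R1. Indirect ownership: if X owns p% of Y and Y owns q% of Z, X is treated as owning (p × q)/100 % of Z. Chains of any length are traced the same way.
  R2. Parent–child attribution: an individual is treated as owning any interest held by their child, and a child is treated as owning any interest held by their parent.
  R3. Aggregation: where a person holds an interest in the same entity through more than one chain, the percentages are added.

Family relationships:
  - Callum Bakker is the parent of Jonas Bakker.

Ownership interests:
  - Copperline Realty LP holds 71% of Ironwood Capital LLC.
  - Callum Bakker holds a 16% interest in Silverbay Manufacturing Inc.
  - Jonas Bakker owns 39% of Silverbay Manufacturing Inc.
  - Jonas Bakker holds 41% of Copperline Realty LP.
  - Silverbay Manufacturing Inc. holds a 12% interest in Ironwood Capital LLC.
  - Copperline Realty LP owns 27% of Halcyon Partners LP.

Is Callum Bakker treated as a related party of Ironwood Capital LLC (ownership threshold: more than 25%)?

By parent–child attribution (R2), Callum Bakker is treated as also owning Jonas Bakker's interest in Silverbay Manufacturing Inc, giving 16% + 39% = 55%.
By parent–child attribution (R2), Callum Bakker is treated as owning Jonas Bakker's 41% interest in Copperline Realty LP.
Chain via Silverbay Manufacturing Inc. (R1): 55% × 12% = 6.6% of Ironwood Capital LLC.
Chain via Copperline Realty LP (R1): 41% × 71% = 29.11% of Ironwood Capital LLC.
Aggregating (R3): 6.6% + 29.11% = 35.71%.
35.71% exceeds the 25% threshold, so Callum is a related party to Ironwood Capital LLC.

Yes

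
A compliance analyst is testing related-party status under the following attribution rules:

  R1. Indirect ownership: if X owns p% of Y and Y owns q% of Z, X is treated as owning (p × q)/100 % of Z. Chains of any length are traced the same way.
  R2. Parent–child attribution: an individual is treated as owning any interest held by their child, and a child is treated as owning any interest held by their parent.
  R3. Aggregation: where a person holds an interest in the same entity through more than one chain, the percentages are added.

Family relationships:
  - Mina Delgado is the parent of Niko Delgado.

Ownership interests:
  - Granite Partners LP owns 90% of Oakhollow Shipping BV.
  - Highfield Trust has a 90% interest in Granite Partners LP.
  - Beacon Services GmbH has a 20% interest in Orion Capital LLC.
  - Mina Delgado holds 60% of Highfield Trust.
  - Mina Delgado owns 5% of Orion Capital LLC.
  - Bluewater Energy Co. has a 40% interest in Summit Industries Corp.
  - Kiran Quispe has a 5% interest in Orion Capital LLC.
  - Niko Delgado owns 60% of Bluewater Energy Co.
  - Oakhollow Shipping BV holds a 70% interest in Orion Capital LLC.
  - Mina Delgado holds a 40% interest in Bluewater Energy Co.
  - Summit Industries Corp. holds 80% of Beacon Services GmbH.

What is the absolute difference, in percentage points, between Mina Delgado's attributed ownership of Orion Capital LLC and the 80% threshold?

34.58

By parent–child attribution (R2), Mina Delgado is treated as also owning Niko Delgado's interest in Bluewater Energy Co, giving 40% + 60% = 100%.
Chain via Bluewater Energy Co. → Summit Industries Corp. → Beacon Services GmbH (R1): 100% × 40% × 80% × 20% = 6.4% of Orion Capital LLC.
Chain via Highfield Trust → Granite Partners LP → Oakhollow Shipping BV (R1): 60% × 90% × 90% × 70% = 34.02% of Orion Capital LLC.
Direct interest in Orion Capital LLC: 5%.
Aggregating (R3): 6.4% + 34.02% + 5% = 45.42%.
45.42% falls short of the 80% threshold by 34.58 percentage points.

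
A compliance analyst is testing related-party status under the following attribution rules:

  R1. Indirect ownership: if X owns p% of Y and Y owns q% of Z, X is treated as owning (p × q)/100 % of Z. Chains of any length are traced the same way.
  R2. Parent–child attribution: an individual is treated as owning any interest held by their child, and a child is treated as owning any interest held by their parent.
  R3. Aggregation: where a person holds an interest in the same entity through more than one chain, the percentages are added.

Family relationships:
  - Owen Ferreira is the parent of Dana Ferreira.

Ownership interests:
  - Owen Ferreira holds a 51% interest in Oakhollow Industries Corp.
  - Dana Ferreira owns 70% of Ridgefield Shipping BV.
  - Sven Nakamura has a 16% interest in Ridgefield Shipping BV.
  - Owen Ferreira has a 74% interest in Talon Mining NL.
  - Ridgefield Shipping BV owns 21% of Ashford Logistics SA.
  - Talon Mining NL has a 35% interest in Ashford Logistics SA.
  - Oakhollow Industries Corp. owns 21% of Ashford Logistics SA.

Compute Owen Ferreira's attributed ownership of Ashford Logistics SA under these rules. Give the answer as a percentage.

By parent–child attribution (R2), Owen Ferreira is treated as owning Dana Ferreira's 70% interest in Ridgefield Shipping BV.
Chain via Oakhollow Industries Corp. (R1): 51% × 21% = 10.71% of Ashford Logistics SA.
Chain via Talon Mining NL (R1): 74% × 35% = 25.9% of Ashford Logistics SA.
Chain via Ridgefield Shipping BV (R1): 70% × 21% = 14.7% of Ashford Logistics SA.
Aggregating (R3): 10.71% + 25.9% + 14.7% = 51.31%.

51.31%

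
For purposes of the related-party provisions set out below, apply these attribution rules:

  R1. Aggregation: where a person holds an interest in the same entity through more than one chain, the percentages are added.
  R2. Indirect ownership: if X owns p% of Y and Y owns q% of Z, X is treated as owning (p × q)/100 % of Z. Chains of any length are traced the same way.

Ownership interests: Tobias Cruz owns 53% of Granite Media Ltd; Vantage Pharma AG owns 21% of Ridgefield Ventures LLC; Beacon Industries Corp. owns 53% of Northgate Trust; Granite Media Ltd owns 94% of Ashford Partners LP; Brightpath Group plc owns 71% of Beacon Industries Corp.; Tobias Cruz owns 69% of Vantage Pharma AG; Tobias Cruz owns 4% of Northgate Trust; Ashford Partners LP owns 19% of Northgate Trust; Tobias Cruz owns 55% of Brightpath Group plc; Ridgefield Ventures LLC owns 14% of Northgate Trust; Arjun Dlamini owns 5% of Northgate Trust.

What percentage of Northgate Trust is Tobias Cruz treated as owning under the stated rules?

Chain via Brightpath Group plc → Beacon Industries Corp. (R2): 55% × 71% × 53% = 20.6965% of Northgate Trust.
Chain via Vantage Pharma AG → Ridgefield Ventures LLC (R2): 69% × 21% × 14% = 2.0286% of Northgate Trust.
Chain via Granite Media Ltd → Ashford Partners LP (R2): 53% × 94% × 19% = 9.4658% of Northgate Trust.
Direct interest in Northgate Trust: 4%.
Aggregating (R1): 20.6965% + 2.0286% + 9.4658% + 4% = 36.1909%.

36.1909%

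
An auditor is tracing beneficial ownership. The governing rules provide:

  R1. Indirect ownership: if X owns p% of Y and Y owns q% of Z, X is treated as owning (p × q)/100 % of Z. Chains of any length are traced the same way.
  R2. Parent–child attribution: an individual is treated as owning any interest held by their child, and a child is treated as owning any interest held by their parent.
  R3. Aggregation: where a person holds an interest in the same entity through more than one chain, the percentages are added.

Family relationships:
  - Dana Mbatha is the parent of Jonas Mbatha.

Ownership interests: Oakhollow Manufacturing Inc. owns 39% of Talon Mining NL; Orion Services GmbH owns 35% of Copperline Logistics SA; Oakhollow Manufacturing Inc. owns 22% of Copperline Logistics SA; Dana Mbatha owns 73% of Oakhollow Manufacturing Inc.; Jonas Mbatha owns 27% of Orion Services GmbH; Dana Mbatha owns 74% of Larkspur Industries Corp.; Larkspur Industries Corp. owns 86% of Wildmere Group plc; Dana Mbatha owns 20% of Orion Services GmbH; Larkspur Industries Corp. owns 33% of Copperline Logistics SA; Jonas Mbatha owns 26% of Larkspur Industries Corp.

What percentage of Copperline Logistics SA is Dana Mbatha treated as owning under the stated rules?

By parent–child attribution (R2), Dana Mbatha is treated as also owning Jonas Mbatha's interest in Orion Services GmbH, giving 20% + 27% = 47%.
By parent–child attribution (R2), Dana Mbatha is treated as also owning Jonas Mbatha's interest in Larkspur Industries Corp, giving 74% + 26% = 100%.
Chain via Orion Services GmbH (R1): 47% × 35% = 16.45% of Copperline Logistics SA.
Chain via Larkspur Industries Corp. (R1): 100% × 33% = 33% of Copperline Logistics SA.
Chain via Oakhollow Manufacturing Inc. (R1): 73% × 22% = 16.06% of Copperline Logistics SA.
Aggregating (R3): 16.45% + 33% + 16.06% = 65.51%.

65.51%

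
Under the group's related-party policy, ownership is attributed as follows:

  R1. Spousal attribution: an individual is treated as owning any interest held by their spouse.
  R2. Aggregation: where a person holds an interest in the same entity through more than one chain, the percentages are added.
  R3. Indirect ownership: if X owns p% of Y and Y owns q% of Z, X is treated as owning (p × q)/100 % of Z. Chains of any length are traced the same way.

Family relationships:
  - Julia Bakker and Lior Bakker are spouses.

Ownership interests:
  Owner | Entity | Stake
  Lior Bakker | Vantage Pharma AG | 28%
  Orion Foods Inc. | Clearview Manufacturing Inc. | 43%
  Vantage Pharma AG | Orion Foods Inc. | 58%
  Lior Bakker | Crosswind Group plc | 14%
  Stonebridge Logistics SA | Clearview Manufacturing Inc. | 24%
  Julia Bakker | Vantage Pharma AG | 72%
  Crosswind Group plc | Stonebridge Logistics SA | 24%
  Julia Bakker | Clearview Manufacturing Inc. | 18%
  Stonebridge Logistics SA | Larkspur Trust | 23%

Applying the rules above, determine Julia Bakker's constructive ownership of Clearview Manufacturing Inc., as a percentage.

By spousal attribution (R1), Julia Bakker is treated as also owning Lior Bakker's interest in Vantage Pharma AG, giving 72% + 28% = 100%.
By spousal attribution (R1), Julia Bakker is treated as owning Lior Bakker's 14% interest in Crosswind Group plc.
Chain via Vantage Pharma AG → Orion Foods Inc. (R3): 100% × 58% × 43% = 24.94% of Clearview Manufacturing Inc.
Direct interest in Clearview Manufacturing Inc: 18%.
Chain via Crosswind Group plc → Stonebridge Logistics SA (R3): 14% × 24% × 24% = 0.8064% of Clearview Manufacturing Inc.
Aggregating (R2): 24.94% + 18% + 0.8064% = 43.7464%.

43.7464%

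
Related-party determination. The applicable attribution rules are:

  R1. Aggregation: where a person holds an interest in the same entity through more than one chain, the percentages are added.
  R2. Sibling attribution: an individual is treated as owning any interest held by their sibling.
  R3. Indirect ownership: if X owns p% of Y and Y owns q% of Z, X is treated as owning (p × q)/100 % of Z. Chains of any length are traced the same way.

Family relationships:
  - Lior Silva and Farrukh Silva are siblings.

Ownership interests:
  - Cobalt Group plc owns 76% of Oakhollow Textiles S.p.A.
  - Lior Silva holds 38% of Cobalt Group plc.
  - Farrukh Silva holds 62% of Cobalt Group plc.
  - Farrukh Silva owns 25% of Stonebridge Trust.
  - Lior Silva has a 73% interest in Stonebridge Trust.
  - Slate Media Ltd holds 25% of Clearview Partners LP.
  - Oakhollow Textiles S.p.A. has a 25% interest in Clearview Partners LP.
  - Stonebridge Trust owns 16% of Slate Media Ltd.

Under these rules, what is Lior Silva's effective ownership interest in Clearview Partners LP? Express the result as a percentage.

By sibling attribution (R2), Lior Silva is treated as also owning Farrukh Silva's interest in Stonebridge Trust, giving 73% + 25% = 98%.
By sibling attribution (R2), Lior Silva is treated as also owning Farrukh Silva's interest in Cobalt Group plc, giving 38% + 62% = 100%.
Chain via Stonebridge Trust → Slate Media Ltd (R3): 98% × 16% × 25% = 3.92% of Clearview Partners LP.
Chain via Cobalt Group plc → Oakhollow Textiles S.p.A. (R3): 100% × 76% × 25% = 19% of Clearview Partners LP.
Aggregating (R1): 3.92% + 19% = 22.92%.

22.92%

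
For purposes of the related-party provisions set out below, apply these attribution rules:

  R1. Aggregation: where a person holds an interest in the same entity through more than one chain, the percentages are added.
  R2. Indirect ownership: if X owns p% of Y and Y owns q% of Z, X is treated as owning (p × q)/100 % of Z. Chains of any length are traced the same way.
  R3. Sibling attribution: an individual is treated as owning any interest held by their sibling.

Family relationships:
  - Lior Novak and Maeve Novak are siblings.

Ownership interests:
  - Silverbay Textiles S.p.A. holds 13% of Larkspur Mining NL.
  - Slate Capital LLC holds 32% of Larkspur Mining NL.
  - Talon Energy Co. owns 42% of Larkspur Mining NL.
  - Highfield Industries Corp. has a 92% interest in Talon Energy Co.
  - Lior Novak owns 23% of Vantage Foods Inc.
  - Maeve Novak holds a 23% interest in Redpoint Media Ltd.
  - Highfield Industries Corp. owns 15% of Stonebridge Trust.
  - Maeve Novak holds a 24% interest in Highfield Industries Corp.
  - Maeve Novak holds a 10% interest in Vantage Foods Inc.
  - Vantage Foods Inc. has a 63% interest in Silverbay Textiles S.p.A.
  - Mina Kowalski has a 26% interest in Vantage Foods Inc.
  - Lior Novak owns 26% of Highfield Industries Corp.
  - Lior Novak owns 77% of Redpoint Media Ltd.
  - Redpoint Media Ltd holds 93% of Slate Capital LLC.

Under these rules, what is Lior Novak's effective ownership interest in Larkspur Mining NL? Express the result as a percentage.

By sibling attribution (R3), Lior Novak is treated as also owning Maeve Novak's interest in Highfield Industries Corp, giving 26% + 24% = 50%.
By sibling attribution (R3), Lior Novak is treated as also owning Maeve Novak's interest in Vantage Foods Inc, giving 23% + 10% = 33%.
By sibling attribution (R3), Lior Novak is treated as also owning Maeve Novak's interest in Redpoint Media Ltd, giving 77% + 23% = 100%.
Chain via Highfield Industries Corp. → Talon Energy Co. (R2): 50% × 92% × 42% = 19.32% of Larkspur Mining NL.
Chain via Vantage Foods Inc. → Silverbay Textiles S.p.A. (R2): 33% × 63% × 13% = 2.7027% of Larkspur Mining NL.
Chain via Redpoint Media Ltd → Slate Capital LLC (R2): 100% × 93% × 32% = 29.76% of Larkspur Mining NL.
Aggregating (R1): 19.32% + 2.7027% + 29.76% = 51.7827%.

51.7827%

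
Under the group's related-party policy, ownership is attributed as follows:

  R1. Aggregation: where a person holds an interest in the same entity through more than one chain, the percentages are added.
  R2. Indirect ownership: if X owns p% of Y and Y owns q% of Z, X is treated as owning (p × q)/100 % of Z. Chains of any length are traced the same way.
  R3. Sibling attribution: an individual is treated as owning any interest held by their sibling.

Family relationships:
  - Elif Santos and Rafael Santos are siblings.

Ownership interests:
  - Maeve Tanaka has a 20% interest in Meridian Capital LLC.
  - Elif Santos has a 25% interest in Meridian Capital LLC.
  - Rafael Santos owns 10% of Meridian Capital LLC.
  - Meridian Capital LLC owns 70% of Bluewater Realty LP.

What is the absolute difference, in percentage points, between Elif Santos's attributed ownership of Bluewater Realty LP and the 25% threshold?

0.5

By sibling attribution (R3), Elif Santos is treated as also owning Rafael Santos's interest in Meridian Capital LLC, giving 25% + 10% = 35%.
Chain via Meridian Capital LLC (R2): 35% × 70% = 24.5% of Bluewater Realty LP.
24.5% falls short of the 25% threshold by 0.5 percentage points.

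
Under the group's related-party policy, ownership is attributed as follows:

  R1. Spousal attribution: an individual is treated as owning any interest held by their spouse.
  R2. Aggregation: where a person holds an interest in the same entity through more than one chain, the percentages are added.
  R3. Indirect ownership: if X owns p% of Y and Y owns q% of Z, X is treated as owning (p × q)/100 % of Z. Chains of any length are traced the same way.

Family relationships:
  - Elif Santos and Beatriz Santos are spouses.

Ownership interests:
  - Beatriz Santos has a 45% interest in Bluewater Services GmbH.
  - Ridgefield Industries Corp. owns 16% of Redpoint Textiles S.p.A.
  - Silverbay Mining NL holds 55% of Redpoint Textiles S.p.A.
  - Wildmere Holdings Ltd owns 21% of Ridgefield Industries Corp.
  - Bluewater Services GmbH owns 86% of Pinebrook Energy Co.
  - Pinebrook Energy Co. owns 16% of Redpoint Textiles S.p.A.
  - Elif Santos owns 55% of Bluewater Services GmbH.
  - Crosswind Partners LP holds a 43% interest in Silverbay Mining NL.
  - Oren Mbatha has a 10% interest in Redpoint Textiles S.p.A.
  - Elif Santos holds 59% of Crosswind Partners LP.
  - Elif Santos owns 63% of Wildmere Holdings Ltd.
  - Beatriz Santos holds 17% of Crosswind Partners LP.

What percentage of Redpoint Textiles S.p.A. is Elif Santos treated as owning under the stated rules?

By spousal attribution (R1), Elif Santos is treated as also owning Beatriz Santos's interest in Crosswind Partners LP, giving 59% + 17% = 76%.
By spousal attribution (R1), Elif Santos is treated as also owning Beatriz Santos's interest in Bluewater Services GmbH, giving 55% + 45% = 100%.
Chain via Crosswind Partners LP → Silverbay Mining NL (R3): 76% × 43% × 55% = 17.974% of Redpoint Textiles S.p.A.
Chain via Bluewater Services GmbH → Pinebrook Energy Co. (R3): 100% × 86% × 16% = 13.76% of Redpoint Textiles S.p.A.
Chain via Wildmere Holdings Ltd → Ridgefield Industries Corp. (R3): 63% × 21% × 16% = 2.1168% of Redpoint Textiles S.p.A.
Aggregating (R2): 17.974% + 13.76% + 2.1168% = 33.8508%.

33.8508%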